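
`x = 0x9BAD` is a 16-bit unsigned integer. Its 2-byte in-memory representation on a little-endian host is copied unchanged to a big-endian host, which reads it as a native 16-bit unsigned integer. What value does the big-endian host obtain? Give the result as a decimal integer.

Stored little-endian, the bytes at ascending addresses are AD 9B.
Read back as big-endian, the last byte is least significant, giving 0xAD9B.
0xAD9B = 44443.

44443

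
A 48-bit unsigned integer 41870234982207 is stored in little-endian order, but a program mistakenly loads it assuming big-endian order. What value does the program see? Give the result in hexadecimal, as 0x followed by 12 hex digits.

41870234982207 in 48-bit hexadecimal is 0x2614AC7B973F.
Stored little-endian, the bytes at ascending addresses are 3F 97 7B AC 14 26.
Read back as big-endian, the last byte is least significant, giving 0x3F977BAC1426.

0x3F977BAC1426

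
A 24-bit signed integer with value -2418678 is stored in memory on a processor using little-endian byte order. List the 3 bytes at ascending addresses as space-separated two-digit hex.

0A 18 DB

Two's complement of -2418678 in 24 bits: 2418678 = 0x24E7F6; invert → 0xDB1809; add 1 → 0xDB180A.
Split into bytes (most-significant first): DB 18 0A.
Little-endian stores the least-significant byte at the lowest address.
So at ascending addresses the bytes are 0A 18 DB.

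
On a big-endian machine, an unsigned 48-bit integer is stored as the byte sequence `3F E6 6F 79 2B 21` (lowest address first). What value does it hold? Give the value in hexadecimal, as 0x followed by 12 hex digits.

0x3FE66F792B21

In big-endian order the high byte comes first in memory.
The bytes are already most-significant first: 0x3FE66F792B21.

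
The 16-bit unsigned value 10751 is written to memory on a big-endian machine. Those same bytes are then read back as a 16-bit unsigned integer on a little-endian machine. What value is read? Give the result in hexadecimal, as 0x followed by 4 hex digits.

10751 in 16-bit hexadecimal is 0x29FF.
Stored big-endian, the bytes at ascending addresses are 29 FF.
Read back as little-endian, the first byte is least significant, giving 0xFF29.

0xFF29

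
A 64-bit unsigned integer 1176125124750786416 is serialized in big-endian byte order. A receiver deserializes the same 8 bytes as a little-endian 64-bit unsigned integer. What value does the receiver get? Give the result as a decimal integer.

1176125124750786416 in 64-bit hexadecimal is 0x10526F91D02EBF70.
Stored big-endian, the bytes at ascending addresses are 10 52 6F 91 D0 2E BF 70.
Read back as little-endian, the first byte is least significant, giving 0x70BF2ED0916F5210.
0x70BF2ED0916F5210 = 8124263726127731216.

8124263726127731216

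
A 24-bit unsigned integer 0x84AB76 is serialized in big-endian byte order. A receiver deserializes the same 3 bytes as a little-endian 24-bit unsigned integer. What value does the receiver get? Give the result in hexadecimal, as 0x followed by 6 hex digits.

0x76AB84

Stored big-endian, the bytes at ascending addresses are 84 AB 76.
Read back as little-endian, the first byte is least significant, giving 0x76AB84.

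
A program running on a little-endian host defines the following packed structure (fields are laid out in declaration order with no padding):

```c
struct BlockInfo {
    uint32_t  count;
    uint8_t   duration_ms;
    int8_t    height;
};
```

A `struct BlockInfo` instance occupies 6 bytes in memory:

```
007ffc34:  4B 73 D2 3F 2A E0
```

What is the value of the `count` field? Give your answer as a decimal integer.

1070756683

`count` is the first field, at byte offset 0, occupying 4 bytes.
Bytes at offsets 0..3: 4B 73 D2 3F.
In little-endian order the low byte comes first in memory.
Reassemble most-significant byte first: 3F D2 73 4B → 0x3FD2734B.
0x3FD2734B = 1070756683.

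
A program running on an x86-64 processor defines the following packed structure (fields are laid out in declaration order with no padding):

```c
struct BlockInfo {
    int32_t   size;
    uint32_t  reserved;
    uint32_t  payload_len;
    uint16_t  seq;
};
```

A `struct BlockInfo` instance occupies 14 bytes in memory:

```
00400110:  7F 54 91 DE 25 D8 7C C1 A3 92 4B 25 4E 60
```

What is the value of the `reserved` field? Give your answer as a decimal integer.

3246184485

`reserved` follows `size` (4 bytes), so it starts at byte offset 4 and occupies 4 bytes.
Bytes at offsets 4..7: 25 D8 7C C1.
Little-endian: lowest address holds the least-significant byte.
Reassemble most-significant byte first: C1 7C D8 25 → 0xC17CD825.
0xC17CD825 = 3246184485.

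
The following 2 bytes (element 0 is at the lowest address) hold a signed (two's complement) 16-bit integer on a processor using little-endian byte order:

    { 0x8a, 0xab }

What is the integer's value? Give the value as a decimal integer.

In little-endian order the low byte comes first in memory.
Reassemble most-significant byte first: AB 8A → 0xAB8A.
Top bit is set, so as a signed 16-bit value this is 0xAB8A − 2^16 = -21622.

-21622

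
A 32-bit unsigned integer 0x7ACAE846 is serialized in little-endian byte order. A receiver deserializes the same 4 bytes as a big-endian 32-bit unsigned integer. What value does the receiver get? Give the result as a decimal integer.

Stored little-endian, the bytes at ascending addresses are 46 E8 CA 7A.
Read back as big-endian, the last byte is least significant, giving 0x46E8CA7A.
0x46E8CA7A = 1189661306.

1189661306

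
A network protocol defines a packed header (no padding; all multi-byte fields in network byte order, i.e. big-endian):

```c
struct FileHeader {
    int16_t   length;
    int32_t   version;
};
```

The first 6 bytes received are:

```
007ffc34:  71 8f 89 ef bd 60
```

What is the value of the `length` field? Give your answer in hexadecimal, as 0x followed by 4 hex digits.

0x718F

`length` is the first field, at byte offset 0, occupying 2 bytes.
Bytes at offsets 0..1: 71 8F.
Big-endian: lowest address holds the most-significant byte.
The bytes are already most-significant first: 0x718F.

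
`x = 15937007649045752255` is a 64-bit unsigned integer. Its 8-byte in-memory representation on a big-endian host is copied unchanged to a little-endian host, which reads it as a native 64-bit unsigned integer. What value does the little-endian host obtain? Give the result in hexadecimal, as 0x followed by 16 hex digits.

15937007649045752255 in 64-bit hexadecimal is 0xDD2BA004D80E29BF.
Stored big-endian, the bytes at ascending addresses are DD 2B A0 04 D8 0E 29 BF.
Read back as little-endian, the first byte is least significant, giving 0xBF290ED804A02BDD.

0xBF290ED804A02BDD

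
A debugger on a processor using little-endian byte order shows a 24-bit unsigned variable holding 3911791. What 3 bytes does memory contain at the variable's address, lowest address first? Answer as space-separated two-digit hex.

6F B0 3B

3911791 in hexadecimal, padded to 24 bits, is 0x3BB06F.
Split into bytes (most-significant first): 3B B0 6F.
Little-endian stores the least-significant byte at the lowest address.
So at ascending addresses the bytes are 6F B0 3B.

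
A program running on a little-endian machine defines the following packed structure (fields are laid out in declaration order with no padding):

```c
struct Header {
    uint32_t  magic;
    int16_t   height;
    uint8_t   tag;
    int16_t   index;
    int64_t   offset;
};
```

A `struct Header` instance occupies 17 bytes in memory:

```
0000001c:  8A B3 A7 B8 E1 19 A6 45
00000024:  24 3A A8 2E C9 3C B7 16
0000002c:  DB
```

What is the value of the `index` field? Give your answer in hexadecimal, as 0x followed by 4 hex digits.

`index` follows `magic` (4 B), `height` (2 B), `tag` (1 B), so it starts at offset 4 + 2 + 1 = 7 and occupies 2 bytes.
Bytes at offsets 7..8: 45 24.
Little-endian stores the least-significant byte at the lowest address.
Reassemble most-significant byte first: 24 45 → 0x2445.

0x2445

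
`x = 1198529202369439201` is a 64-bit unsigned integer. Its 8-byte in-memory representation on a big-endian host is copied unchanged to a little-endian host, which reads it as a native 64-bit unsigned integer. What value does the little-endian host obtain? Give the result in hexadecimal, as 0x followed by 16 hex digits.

1198529202369439201 in 64-bit hexadecimal is 0x10A207F5A029A5E1.
Stored big-endian, the bytes at ascending addresses are 10 A2 07 F5 A0 29 A5 E1.
Read back as little-endian, the first byte is least significant, giving 0xE1A529A0F507A210.

0xE1A529A0F507A210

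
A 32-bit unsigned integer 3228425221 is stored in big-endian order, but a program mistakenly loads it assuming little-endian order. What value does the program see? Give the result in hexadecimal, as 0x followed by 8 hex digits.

3228425221 in 32-bit hexadecimal is 0xC06DDC05.
Stored big-endian, the bytes at ascending addresses are C0 6D DC 05.
Read back as little-endian, the first byte is least significant, giving 0x05DC6DC0.

0x05DC6DC0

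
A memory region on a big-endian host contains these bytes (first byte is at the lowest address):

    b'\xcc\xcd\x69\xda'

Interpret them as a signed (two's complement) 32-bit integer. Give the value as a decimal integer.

-858953254

Big-endian: lowest address holds the most-significant byte.
The bytes are already most-significant first: 0xCCCD69DA.
Top bit is set, so as a signed 32-bit value this is 0xCCCD69DA − 2^32 = -858953254.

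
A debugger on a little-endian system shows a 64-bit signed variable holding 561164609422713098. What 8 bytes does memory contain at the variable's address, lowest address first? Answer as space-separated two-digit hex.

561164609422713098 in hexadecimal, padded to 64 bits, is 0x07C9A83D3529610A.
Split into bytes (most-significant first): 07 C9 A8 3D 35 29 61 0A.
Little-endian stores the least-significant byte at the lowest address.
So at ascending addresses the bytes are 0A 61 29 35 3D A8 C9 07.

0A 61 29 35 3D A8 C9 07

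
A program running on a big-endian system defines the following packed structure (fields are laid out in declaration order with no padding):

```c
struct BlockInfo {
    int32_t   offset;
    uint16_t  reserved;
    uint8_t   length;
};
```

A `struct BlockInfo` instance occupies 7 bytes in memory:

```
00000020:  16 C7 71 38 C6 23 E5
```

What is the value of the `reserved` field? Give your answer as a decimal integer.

50723

`reserved` follows `offset` (4 bytes), so it starts at byte offset 4 and occupies 2 bytes.
Bytes at offsets 4..5: C6 23.
Big-endian: lowest address holds the most-significant byte.
The bytes are already most-significant first: 0xC623.
0xC623 = 50723.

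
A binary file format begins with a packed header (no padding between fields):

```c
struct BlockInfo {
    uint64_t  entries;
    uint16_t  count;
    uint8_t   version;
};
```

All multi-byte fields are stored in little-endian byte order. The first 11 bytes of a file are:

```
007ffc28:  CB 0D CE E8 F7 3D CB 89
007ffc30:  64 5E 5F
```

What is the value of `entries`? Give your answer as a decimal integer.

`entries` is the first field, at byte offset 0, occupying 8 bytes.
Bytes at offsets 0..7: CB 0D CE E8 F7 3D CB 89.
In little-endian order the low byte comes first in memory.
Reassemble most-significant byte first: 89 CB 3D F7 E8 CE 0D CB → 0x89CB3DF7E8CE0DCB.
0x89CB3DF7E8CE0DCB = 9929097938440424907.

9929097938440424907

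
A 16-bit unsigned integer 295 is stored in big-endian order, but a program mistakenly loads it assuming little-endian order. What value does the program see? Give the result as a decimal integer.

9985

295 in 16-bit hexadecimal is 0x0127.
Stored big-endian, the bytes at ascending addresses are 01 27.
Read back as little-endian, the first byte is least significant, giving 0x2701.
0x2701 = 9985.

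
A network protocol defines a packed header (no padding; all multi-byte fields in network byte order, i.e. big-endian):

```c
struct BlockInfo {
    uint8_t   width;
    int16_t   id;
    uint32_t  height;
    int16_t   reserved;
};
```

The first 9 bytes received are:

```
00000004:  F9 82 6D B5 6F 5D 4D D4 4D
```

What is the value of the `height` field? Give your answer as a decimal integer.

3043974477

`height` follows `width` (1 B), `id` (2 B), so it starts at offset 1 + 2 = 3 and occupies 4 bytes.
Bytes at offsets 3..6: B5 6F 5D 4D.
Big-endian stores the most-significant byte at the lowest address.
The bytes are already most-significant first: 0xB56F5D4D.
0xB56F5D4D = 3043974477.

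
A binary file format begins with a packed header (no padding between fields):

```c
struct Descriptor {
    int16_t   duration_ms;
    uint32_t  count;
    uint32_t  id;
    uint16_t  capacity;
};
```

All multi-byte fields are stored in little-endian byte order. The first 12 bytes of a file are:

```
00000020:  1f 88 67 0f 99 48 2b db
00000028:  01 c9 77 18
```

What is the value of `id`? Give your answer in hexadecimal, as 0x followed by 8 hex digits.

`id` follows `duration_ms` (2 B), `count` (4 B), so it starts at offset 2 + 4 = 6 and occupies 4 bytes.
Bytes at offsets 6..9: 2B DB 01 C9.
In little-endian order the low byte comes first in memory.
Reassemble most-significant byte first: C9 01 DB 2B → 0xC901DB2B.

0xC901DB2B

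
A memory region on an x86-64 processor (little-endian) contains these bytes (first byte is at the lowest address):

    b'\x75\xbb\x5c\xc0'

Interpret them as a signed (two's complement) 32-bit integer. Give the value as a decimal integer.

-1067664523

In little-endian order the low byte comes first in memory.
Reassemble most-significant byte first: C0 5C BB 75 → 0xC05CBB75.
Top bit is set, so as a signed 32-bit value this is 0xC05CBB75 − 2^32 = -1067664523.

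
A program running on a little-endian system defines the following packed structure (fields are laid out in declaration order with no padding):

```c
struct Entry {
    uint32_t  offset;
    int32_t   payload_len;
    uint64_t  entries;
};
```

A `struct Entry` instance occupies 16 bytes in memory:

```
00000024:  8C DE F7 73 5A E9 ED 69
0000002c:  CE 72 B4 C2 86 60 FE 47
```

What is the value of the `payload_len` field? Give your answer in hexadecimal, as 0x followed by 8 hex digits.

`payload_len` follows `offset` (4 bytes), so it starts at byte offset 4 and occupies 4 bytes.
Bytes at offsets 4..7: 5A E9 ED 69.
In little-endian order the low byte comes first in memory.
Reassemble most-significant byte first: 69 ED E9 5A → 0x69EDE95A.

0x69EDE95A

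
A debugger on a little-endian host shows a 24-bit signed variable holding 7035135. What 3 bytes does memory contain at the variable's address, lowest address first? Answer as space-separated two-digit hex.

7035135 in hexadecimal, padded to 24 bits, is 0x6B58FF.
Split into bytes (most-significant first): 6B 58 FF.
Little-endian stores the least-significant byte at the lowest address.
So at ascending addresses the bytes are FF 58 6B.

FF 58 6B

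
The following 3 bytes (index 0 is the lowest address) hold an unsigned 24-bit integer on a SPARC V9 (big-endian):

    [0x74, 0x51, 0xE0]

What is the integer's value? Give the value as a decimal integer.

In big-endian order the high byte comes first in memory.
The bytes are already most-significant first: 0x7451E0.
0x7451E0 = 7623136.

7623136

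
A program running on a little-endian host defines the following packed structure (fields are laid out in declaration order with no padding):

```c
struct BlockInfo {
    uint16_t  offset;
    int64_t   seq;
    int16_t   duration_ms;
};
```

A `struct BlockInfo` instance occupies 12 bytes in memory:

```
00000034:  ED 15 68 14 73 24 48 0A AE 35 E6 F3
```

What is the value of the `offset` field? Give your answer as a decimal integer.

`offset` is the first field, at byte offset 0, occupying 2 bytes.
Bytes at offsets 0..1: ED 15.
Little-endian stores the least-significant byte at the lowest address.
Reassemble most-significant byte first: 15 ED → 0x15ED.
0x15ED = 5613.

5613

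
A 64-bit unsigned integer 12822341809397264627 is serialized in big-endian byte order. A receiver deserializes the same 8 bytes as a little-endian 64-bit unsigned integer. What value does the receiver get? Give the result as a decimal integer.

12822341809397264627 in 64-bit hexadecimal is 0xB1F21BF0A1C370F3.
Stored big-endian, the bytes at ascending addresses are B1 F2 1B F0 A1 C3 70 F3.
Read back as little-endian, the first byte is least significant, giving 0xF370C3A1F01BF2B1.
0xF370C3A1F01BF2B1 = 17541735648893596337.

17541735648893596337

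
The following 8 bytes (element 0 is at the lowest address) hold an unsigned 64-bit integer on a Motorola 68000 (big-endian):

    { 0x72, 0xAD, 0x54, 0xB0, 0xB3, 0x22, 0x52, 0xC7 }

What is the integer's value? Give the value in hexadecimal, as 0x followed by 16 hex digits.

In big-endian order the high byte comes first in memory.
The bytes are already most-significant first: 0x72AD54B0B32252C7.

0x72AD54B0B32252C7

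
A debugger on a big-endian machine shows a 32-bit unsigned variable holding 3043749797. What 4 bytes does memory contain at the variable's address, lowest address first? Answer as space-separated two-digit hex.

B5 6B EF A5

3043749797 in hexadecimal, padded to 32 bits, is 0xB56BEFA5.
Split into bytes (most-significant first): B5 6B EF A5.
Big-endian: lowest address holds the most-significant byte.
So the memory order matches the most-significant-first order: B5 6B EF A5.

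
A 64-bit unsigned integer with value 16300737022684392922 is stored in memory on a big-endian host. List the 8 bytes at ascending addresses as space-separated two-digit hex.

16300737022684392922 in hexadecimal, padded to 64 bits, is 0xE237D9F506296DDA.
Split into bytes (most-significant first): E2 37 D9 F5 06 29 6D DA.
Big-endian stores the most-significant byte at the lowest address.
So the memory order matches the most-significant-first order: E2 37 D9 F5 06 29 6D DA.

E2 37 D9 F5 06 29 6D DA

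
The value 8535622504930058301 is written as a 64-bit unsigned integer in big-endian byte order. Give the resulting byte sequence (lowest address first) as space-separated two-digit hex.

76 74 9F 71 CF 2F A0 3D

8535622504930058301 in hexadecimal, padded to 64 bits, is 0x76749F71CF2FA03D.
Split into bytes (most-significant first): 76 74 9F 71 CF 2F A0 3D.
Big-endian: lowest address holds the most-significant byte.
So the memory order matches the most-significant-first order: 76 74 9F 71 CF 2F A0 3D.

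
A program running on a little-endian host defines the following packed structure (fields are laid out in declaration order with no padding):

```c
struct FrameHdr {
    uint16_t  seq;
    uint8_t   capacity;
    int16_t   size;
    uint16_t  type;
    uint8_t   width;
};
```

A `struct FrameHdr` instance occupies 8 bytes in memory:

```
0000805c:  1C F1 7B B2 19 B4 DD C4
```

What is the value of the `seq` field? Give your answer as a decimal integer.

61724

`seq` is the first field, at byte offset 0, occupying 2 bytes.
Bytes at offsets 0..1: 1C F1.
In little-endian order the low byte comes first in memory.
Reassemble most-significant byte first: F1 1C → 0xF11C.
0xF11C = 61724.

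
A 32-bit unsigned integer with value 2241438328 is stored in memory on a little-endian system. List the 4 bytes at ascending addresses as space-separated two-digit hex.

2241438328 in hexadecimal, padded to 32 bits, is 0x8599A278.
Split into bytes (most-significant first): 85 99 A2 78.
Little-endian: lowest address holds the least-significant byte.
So at ascending addresses the bytes are 78 A2 99 85.

78 A2 99 85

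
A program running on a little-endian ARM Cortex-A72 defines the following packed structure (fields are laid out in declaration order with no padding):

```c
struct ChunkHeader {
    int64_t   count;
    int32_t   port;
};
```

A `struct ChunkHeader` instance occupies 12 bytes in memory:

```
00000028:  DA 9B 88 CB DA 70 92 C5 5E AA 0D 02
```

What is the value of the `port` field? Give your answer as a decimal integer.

34450014

`port` follows `count` (8 bytes), so it starts at byte offset 8 and occupies 4 bytes.
Bytes at offsets 8..11: 5E AA 0D 02.
In little-endian order the low byte comes first in memory.
Reassemble most-significant byte first: 02 0D AA 5E → 0x020DAA5E.
0x020DAA5E = 34450014.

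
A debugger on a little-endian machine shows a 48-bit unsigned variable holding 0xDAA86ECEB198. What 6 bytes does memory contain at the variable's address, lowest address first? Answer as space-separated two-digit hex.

98 B1 CE 6E A8 DA

Split into bytes (most-significant first): DA A8 6E CE B1 98.
Little-endian: lowest address holds the least-significant byte.
So at ascending addresses the bytes are 98 B1 CE 6E A8 DA.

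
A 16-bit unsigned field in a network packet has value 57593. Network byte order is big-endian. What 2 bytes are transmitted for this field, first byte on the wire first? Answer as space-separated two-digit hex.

57593 in hexadecimal, padded to 16 bits, is 0xE0F9.
Split into bytes (most-significant first): E0 F9.
In big-endian order the high byte comes first in memory.
So the memory order matches the most-significant-first order: E0 F9.

E0 F9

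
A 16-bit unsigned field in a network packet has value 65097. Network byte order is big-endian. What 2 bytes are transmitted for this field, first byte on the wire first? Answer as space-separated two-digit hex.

65097 in hexadecimal, padded to 16 bits, is 0xFE49.
Split into bytes (most-significant first): FE 49.
Big-endian: lowest address holds the most-significant byte.
So the memory order matches the most-significant-first order: FE 49.

FE 49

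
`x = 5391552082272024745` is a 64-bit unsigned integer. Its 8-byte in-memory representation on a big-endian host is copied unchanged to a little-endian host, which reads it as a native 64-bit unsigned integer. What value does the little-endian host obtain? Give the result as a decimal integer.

12211747450563908170

5391552082272024745 in 64-bit hexadecimal is 0x4AD2A40D9BD778A9.
Stored big-endian, the bytes at ascending addresses are 4A D2 A4 0D 9B D7 78 A9.
Read back as little-endian, the first byte is least significant, giving 0xA978D79B0DA4D24A.
0xA978D79B0DA4D24A = 12211747450563908170.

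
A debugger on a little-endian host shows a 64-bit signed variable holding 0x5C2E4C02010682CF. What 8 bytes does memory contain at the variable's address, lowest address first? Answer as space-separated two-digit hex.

CF 82 06 01 02 4C 2E 5C

Split into bytes (most-significant first): 5C 2E 4C 02 01 06 82 CF.
Little-endian stores the least-significant byte at the lowest address.
So at ascending addresses the bytes are CF 82 06 01 02 4C 2E 5C.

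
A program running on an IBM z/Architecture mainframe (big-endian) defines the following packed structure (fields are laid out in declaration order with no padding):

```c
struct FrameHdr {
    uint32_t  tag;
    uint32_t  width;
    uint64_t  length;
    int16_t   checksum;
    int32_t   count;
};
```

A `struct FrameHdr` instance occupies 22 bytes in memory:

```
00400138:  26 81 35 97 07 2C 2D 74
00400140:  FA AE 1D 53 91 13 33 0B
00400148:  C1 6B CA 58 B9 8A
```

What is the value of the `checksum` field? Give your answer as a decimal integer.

`checksum` follows `tag` (4 B), `width` (4 B), `length` (8 B), so it starts at offset 4 + 4 + 8 = 16 and occupies 2 bytes.
Bytes at offsets 16..17: C1 6B.
Big-endian: lowest address holds the most-significant byte.
The bytes are already most-significant first: 0xC16B.
Top bit is set, so as a signed 16-bit value this is 0xC16B − 2^16 = -16021.

-16021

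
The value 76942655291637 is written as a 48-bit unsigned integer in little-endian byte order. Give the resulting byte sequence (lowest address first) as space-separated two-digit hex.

76942655291637 in hexadecimal, padded to 48 bits, is 0x45FA9BA300F5.
Split into bytes (most-significant first): 45 FA 9B A3 00 F5.
Little-endian stores the least-significant byte at the lowest address.
So at ascending addresses the bytes are F5 00 A3 9B FA 45.

F5 00 A3 9B FA 45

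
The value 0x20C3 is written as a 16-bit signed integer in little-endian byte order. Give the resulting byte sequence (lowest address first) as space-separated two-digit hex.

C3 20

Split into bytes (most-significant first): 20 C3.
Little-endian stores the least-significant byte at the lowest address.
So at ascending addresses the bytes are C3 20.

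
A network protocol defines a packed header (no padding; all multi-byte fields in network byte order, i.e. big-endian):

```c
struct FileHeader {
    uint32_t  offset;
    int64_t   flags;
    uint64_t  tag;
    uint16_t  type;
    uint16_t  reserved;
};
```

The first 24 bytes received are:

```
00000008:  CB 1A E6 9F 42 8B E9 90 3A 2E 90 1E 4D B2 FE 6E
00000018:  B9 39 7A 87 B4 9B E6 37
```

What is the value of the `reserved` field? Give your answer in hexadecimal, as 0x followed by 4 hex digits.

0xE637

`reserved` follows `offset` (4 B), `flags` (8 B), `tag` (8 B), `type` (2 B), so it starts at offset 4 + 8 + 8 + 2 = 22 and occupies 2 bytes.
Bytes at offsets 22..23: E6 37.
In big-endian order the high byte comes first in memory.
The bytes are already most-significant first: 0xE637.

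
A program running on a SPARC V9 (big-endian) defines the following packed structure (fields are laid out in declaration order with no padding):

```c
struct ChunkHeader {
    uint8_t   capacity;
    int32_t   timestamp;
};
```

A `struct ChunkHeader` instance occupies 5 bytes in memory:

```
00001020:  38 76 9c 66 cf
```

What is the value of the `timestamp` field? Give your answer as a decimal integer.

1989961423

`timestamp` follows `capacity` (1 byte), so it starts at byte offset 1 and occupies 4 bytes.
Bytes at offsets 1..4: 76 9C 66 CF.
In big-endian order the high byte comes first in memory.
The bytes are already most-significant first: 0x769C66CF.
0x769C66CF = 1989961423.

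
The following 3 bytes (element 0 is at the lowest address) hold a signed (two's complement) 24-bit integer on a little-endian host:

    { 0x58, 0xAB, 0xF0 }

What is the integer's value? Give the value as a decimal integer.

Little-endian stores the least-significant byte at the lowest address.
Reassemble most-significant byte first: F0 AB 58 → 0xF0AB58.
Top bit is set, so as a signed 24-bit value this is 0xF0AB58 − 2^24 = -1004712.

-1004712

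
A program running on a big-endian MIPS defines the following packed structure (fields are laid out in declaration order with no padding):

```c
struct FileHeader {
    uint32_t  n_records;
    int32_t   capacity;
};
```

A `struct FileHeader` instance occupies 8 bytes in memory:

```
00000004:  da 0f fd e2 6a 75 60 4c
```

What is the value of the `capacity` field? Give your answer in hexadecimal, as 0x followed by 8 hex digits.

`capacity` follows `n_records` (4 bytes), so it starts at byte offset 4 and occupies 4 bytes.
Bytes at offsets 4..7: 6A 75 60 4C.
Big-endian: lowest address holds the most-significant byte.
The bytes are already most-significant first: 0x6A75604C.

0x6A75604C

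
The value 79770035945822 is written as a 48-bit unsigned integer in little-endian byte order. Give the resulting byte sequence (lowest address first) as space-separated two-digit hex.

5E 01 A8 E8 8C 48

79770035945822 in hexadecimal, padded to 48 bits, is 0x488CE8A8015E.
Split into bytes (most-significant first): 48 8C E8 A8 01 5E.
In little-endian order the low byte comes first in memory.
So at ascending addresses the bytes are 5E 01 A8 E8 8C 48.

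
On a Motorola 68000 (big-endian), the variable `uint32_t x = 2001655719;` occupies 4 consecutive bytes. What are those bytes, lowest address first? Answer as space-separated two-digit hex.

2001655719 in hexadecimal, padded to 32 bits, is 0x774ED7A7.
Split into bytes (most-significant first): 77 4E D7 A7.
Big-endian: lowest address holds the most-significant byte.
So the memory order matches the most-significant-first order: 77 4E D7 A7.

77 4E D7 A7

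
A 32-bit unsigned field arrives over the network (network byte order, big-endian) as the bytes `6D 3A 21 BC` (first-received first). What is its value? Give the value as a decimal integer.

1832526268

In big-endian order the high byte comes first in memory.
The bytes are already most-significant first: 0x6D3A21BC.
0x6D3A21BC = 1832526268.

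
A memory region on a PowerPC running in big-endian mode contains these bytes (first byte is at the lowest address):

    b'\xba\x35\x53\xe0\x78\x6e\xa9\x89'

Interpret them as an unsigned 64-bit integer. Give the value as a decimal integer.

Big-endian: lowest address holds the most-significant byte.
The bytes are already most-significant first: 0xBA3553E0786EA989.
0xBA3553E0786EA989 = 13417722888378558857.

13417722888378558857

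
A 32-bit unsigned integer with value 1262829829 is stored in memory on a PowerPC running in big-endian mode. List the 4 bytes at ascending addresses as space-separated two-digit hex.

1262829829 in hexadecimal, padded to 32 bits, is 0x4B454105.
Split into bytes (most-significant first): 4B 45 41 05.
In big-endian order the high byte comes first in memory.
So the memory order matches the most-significant-first order: 4B 45 41 05.

4B 45 41 05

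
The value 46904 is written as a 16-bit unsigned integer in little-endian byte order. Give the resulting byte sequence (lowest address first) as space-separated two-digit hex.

46904 in hexadecimal, padded to 16 bits, is 0xB738.
Split into bytes (most-significant first): B7 38.
Little-endian stores the least-significant byte at the lowest address.
So at ascending addresses the bytes are 38 B7.

38 B7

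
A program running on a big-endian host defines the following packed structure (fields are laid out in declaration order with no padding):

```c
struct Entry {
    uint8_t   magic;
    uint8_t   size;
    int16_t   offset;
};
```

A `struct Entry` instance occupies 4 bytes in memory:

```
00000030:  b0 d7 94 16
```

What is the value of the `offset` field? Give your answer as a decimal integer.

`offset` follows `magic` (1 B), `size` (1 B), so it starts at offset 1 + 1 = 2 and occupies 2 bytes.
Bytes at offsets 2..3: 94 16.
Big-endian: lowest address holds the most-significant byte.
The bytes are already most-significant first: 0x9416.
Top bit is set, so as a signed 16-bit value this is 0x9416 − 2^16 = -27626.

-27626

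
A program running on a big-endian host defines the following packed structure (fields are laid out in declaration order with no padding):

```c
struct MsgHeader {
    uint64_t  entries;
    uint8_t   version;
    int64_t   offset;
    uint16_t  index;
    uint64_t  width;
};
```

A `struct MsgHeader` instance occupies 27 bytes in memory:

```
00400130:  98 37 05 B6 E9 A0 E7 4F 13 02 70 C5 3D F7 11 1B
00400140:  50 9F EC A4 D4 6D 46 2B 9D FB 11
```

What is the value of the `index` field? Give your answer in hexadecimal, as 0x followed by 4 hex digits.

0x9FEC

`index` follows `entries` (8 B), `version` (1 B), `offset` (8 B), so it starts at offset 8 + 1 + 8 = 17 and occupies 2 bytes.
Bytes at offsets 17..18: 9F EC.
Big-endian stores the most-significant byte at the lowest address.
The bytes are already most-significant first: 0x9FEC.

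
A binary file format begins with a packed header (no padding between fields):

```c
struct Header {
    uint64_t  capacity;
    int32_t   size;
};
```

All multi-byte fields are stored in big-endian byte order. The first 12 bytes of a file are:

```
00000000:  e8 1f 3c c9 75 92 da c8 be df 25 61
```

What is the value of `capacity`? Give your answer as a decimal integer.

16726154377035963080

`capacity` is the first field, at byte offset 0, occupying 8 bytes.
Bytes at offsets 0..7: E8 1F 3C C9 75 92 DA C8.
Big-endian stores the most-significant byte at the lowest address.
The bytes are already most-significant first: 0xE81F3CC97592DAC8.
0xE81F3CC97592DAC8 = 16726154377035963080.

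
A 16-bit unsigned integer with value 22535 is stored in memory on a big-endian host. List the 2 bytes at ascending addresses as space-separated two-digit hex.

58 07

22535 in hexadecimal, padded to 16 bits, is 0x5807.
Split into bytes (most-significant first): 58 07.
In big-endian order the high byte comes first in memory.
So the memory order matches the most-significant-first order: 58 07.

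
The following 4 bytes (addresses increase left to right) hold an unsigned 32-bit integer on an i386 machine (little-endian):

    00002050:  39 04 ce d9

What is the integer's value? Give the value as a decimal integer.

3654157369

In little-endian order the low byte comes first in memory.
Reassemble most-significant byte first: D9 CE 04 39 → 0xD9CE0439.
0xD9CE0439 = 3654157369.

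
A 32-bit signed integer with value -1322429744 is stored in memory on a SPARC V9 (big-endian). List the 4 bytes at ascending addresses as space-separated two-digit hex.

Two's complement of -1322429744 in 32 bits: 1322429744 = 0x4ED2AD30; invert → 0xB12D52CF; add 1 → 0xB12D52D0.
Split into bytes (most-significant first): B1 2D 52 D0.
Big-endian stores the most-significant byte at the lowest address.
So the memory order matches the most-significant-first order: B1 2D 52 D0.

B1 2D 52 D0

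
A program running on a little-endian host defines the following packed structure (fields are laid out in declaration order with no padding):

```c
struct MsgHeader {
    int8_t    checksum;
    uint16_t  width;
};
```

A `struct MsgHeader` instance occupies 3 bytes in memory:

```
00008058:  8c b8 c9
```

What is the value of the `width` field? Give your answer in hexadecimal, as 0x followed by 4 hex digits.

`width` follows `checksum` (1 byte), so it starts at byte offset 1 and occupies 2 bytes.
Bytes at offsets 1..2: B8 C9.
Little-endian: lowest address holds the least-significant byte.
Reassemble most-significant byte first: C9 B8 → 0xC9B8.

0xC9B8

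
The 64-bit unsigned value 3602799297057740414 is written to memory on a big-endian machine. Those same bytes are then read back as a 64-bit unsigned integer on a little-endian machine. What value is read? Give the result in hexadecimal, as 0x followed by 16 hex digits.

0x7E56274ADFB6FF31

3602799297057740414 in 64-bit hexadecimal is 0x31FFB6DF4A27567E.
Stored big-endian, the bytes at ascending addresses are 31 FF B6 DF 4A 27 56 7E.
Read back as little-endian, the first byte is least significant, giving 0x7E56274ADFB6FF31.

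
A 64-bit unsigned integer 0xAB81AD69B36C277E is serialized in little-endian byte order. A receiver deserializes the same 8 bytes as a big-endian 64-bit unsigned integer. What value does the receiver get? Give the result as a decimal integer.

9090353890698559915

Stored little-endian, the bytes at ascending addresses are 7E 27 6C B3 69 AD 81 AB.
Read back as big-endian, the last byte is least significant, giving 0x7E276CB369AD81AB.
0x7E276CB369AD81AB = 9090353890698559915.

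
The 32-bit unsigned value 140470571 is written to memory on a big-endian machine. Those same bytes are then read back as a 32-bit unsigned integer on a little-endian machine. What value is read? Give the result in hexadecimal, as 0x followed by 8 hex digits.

0x2B695F08

140470571 in 32-bit hexadecimal is 0x085F692B.
Stored big-endian, the bytes at ascending addresses are 08 5F 69 2B.
Read back as little-endian, the first byte is least significant, giving 0x2B695F08.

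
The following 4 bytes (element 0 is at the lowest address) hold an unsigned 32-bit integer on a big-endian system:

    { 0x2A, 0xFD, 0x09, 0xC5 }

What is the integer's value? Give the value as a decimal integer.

721226181

Big-endian stores the most-significant byte at the lowest address.
The bytes are already most-significant first: 0x2AFD09C5.
0x2AFD09C5 = 721226181.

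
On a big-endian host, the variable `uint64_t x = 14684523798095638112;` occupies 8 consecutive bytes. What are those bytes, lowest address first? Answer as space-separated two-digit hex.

14684523798095638112 in hexadecimal, padded to 64 bits, is 0xCBC9E897A942AE60.
Split into bytes (most-significant first): CB C9 E8 97 A9 42 AE 60.
In big-endian order the high byte comes first in memory.
So the memory order matches the most-significant-first order: CB C9 E8 97 A9 42 AE 60.

CB C9 E8 97 A9 42 AE 60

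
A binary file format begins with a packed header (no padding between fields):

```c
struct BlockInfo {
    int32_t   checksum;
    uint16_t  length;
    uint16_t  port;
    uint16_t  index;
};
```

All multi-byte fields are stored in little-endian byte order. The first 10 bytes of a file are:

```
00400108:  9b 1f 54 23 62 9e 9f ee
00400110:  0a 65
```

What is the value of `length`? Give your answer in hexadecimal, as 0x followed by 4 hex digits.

`length` follows `checksum` (4 bytes), so it starts at byte offset 4 and occupies 2 bytes.
Bytes at offsets 4..5: 62 9E.
Little-endian: lowest address holds the least-significant byte.
Reassemble most-significant byte first: 9E 62 → 0x9E62.

0x9E62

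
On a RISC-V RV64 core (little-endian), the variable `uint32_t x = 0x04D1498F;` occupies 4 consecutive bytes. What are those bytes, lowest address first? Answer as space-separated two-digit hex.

8F 49 D1 04

Split into bytes (most-significant first): 04 D1 49 8F.
In little-endian order the low byte comes first in memory.
So at ascending addresses the bytes are 8F 49 D1 04.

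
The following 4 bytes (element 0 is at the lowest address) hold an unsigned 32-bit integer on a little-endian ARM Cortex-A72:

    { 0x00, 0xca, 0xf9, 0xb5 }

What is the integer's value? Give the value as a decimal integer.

3053046272

Little-endian: lowest address holds the least-significant byte.
Reassemble most-significant byte first: B5 F9 CA 00 → 0xB5F9CA00.
0xB5F9CA00 = 3053046272.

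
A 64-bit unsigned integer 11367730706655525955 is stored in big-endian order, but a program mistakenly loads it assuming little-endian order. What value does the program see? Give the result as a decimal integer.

11367730706655525955 in 64-bit hexadecimal is 0x9DC24AD95080BC43.
Stored big-endian, the bytes at ascending addresses are 9D C2 4A D9 50 80 BC 43.
Read back as little-endian, the first byte is least significant, giving 0x43BC8050D94AC29D.
0x43BC8050D94AC29D = 4880917180894069405.

4880917180894069405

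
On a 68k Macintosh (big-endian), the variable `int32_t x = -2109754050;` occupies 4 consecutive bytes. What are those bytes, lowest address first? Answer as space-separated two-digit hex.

82 3F B5 3E

Two's complement of -2109754050 in 32 bits: 2109754050 = 0x7DC04AC2; invert → 0x823FB53D; add 1 → 0x823FB53E.
Split into bytes (most-significant first): 82 3F B5 3E.
In big-endian order the high byte comes first in memory.
So the memory order matches the most-significant-first order: 82 3F B5 3E.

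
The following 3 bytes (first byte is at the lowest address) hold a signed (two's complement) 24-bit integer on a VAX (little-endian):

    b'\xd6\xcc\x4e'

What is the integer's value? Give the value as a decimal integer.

In little-endian order the low byte comes first in memory.
Reassemble most-significant byte first: 4E CC D6 → 0x4ECCD6.
0x4ECCD6 = 5164246.

5164246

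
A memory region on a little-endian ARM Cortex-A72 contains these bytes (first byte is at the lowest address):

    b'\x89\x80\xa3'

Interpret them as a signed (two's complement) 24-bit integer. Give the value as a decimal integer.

-6061943

In little-endian order the low byte comes first in memory.
Reassemble most-significant byte first: A3 80 89 → 0xA38089.
Top bit is set, so as a signed 24-bit value this is 0xA38089 − 2^24 = -6061943.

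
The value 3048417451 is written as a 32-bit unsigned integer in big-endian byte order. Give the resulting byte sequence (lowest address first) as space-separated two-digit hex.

3048417451 in hexadecimal, padded to 32 bits, is 0xB5B328AB.
Split into bytes (most-significant first): B5 B3 28 AB.
Big-endian stores the most-significant byte at the lowest address.
So the memory order matches the most-significant-first order: B5 B3 28 AB.

B5 B3 28 AB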